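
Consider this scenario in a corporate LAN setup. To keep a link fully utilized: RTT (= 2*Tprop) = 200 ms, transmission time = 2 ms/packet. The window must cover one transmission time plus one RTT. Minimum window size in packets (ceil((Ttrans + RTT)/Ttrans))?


Given: Ttrans = 2 ms, RTT = 200 ms (= 2 * Tprop, Tprop = 100 ms)
Time until first ACK returns = Ttrans + RTT = 2 + 200 = 202 ms
Need W * Ttrans >= Ttrans + RTT  ->  W >= (Ttrans + RTT) / Ttrans
(Ttrans + RTT) / Ttrans = 202 / 2 = 101
W_min = ceil(101) = 101

101


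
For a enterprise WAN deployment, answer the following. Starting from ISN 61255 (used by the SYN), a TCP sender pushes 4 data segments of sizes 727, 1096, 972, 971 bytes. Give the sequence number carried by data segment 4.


The SYN occupies sequence number ISN = 61255, so the first data byte is ISN + 1 = 61256.
SEQ of data segment i = (ISN + 1) + sum of payload sizes of segments 1..i-1.
Segment 1: SEQ = 61256, payload = 727 bytes
Segment 2: SEQ = 61983, payload = 1096 bytes
Segment 3: SEQ = 63079, payload = 972 bytes
Segment 4: SEQ = 64051, payload = 971 bytes
SEQ of segment 4 = 61256 + 727 + 1096 + 972 = 64051

64051


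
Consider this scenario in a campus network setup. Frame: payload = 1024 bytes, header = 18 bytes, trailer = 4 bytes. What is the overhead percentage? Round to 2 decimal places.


Given: payload = 1024 B, header = 18 B, trailer = 4 B
Overhead bytes = header + trailer = 18 + 4 = 22
Total frame = payload + overhead = 1024 + 22 = 1046
Overhead % = 22 / 1046 * 100 = 2.1033% -> 2.10% (2 dp)

2.10


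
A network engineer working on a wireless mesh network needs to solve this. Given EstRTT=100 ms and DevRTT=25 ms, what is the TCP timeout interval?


Given: EstRTT = 100 ms, DevRTT = 25 ms
Timeout = EstRTT + 4 * DevRTT
4 * DevRTT = 4 * 25 = 100
Timeout = 100 + 100 = 200 ms

200


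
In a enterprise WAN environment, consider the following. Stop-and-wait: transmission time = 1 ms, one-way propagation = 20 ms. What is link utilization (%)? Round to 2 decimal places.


Given: Ttrans = 1 ms, Tprop = 20 ms
RTT = 2 * Tprop = 2 * 20 = 40 ms
U = Ttrans / (Ttrans + RTT)
U = 1 / (1 + 40)
U = 1 / 41 = 0.02439
U% = 2.44%

2.44


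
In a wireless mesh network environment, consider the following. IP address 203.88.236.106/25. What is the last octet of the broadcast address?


Given: IP = 203.88.236.106, prefix = /25
Host bits = 32 - 25 = 7
Network last octet = 106 AND mask = 0
Host part size = 2^7 - 1 = 127
Broadcast last octet = 0 OR 127 = 127

127


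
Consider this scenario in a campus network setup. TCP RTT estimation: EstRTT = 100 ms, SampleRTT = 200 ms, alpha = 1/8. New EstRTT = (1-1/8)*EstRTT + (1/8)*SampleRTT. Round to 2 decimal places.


Given: EstRTT = 100 ms, SampleRTT = 200 ms, alpha = 1/8
New EstRTT = (1 - alpha) * EstRTT + alpha * SampleRTT
(7/8) * 100 = 87.5
(1/8) * 200 = 25
New EstRTT = 87.5 + 25 = 112.5 ms -> 112.50 ms (2 dp)

112.50


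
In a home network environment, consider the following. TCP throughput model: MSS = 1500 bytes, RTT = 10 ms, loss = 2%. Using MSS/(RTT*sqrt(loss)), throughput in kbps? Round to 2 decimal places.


Given: MSS = 1500 bytes, RTT = 10 ms, loss = 2%
RTT in seconds = 10 / 1000 = 0.01
Loss rate = 2% = 0.02
sqrt(loss) = sqrt(0.02) = 0.141421356237
Throughput (bytes/s) = 1500 / (0.01 * 0.141421356237) = 1060660.1718
Throughput (kbps) = 1060660.1718 * 8 / 1000 = 8485.281374 -> 8485.28 kbps (2 dp)

8485.28


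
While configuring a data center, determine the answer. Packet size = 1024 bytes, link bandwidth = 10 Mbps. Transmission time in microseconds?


Given: packet = 1024 bytes, bandwidth = 10 Mbps
Packet in bits = 1024 * 8 = 8192 bits
Bandwidth = 10 * 10^6 = 10000000 bps
Time = 8192 / 10000000 seconds
Time in us = 8192 * 10^6 / 10000000 = 819.2

819.2


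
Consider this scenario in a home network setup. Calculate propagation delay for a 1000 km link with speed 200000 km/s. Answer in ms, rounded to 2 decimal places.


Given: distance = 1000 km, speed = 200000 km/s
Delay = distance / speed = 1000 / 200000 seconds
Delay in ms = 1000 * 1000 / 200000
Delay = 5.0000 ms
Rounded to 2 dp = 5.00 ms

5.00


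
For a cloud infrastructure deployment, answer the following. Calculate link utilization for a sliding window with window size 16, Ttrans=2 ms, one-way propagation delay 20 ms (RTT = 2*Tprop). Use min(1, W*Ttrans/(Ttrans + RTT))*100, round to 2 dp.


Given: W = 16, Ttrans = 2 ms, RTT = 40 ms (= 2 * Tprop, Tprop = 20 ms)
Cycle time = Ttrans + RTT = 2 + 40 = 42 ms (first packet sent until its ACK returns)
W * Ttrans = 16 * 2 = 32 ms of sending per cycle
W * Ttrans / (Ttrans + RTT) = 32 / 42 = 0.761905
U = min(1, 0.761905) = 0.761905
U% = 76.19%

76.19


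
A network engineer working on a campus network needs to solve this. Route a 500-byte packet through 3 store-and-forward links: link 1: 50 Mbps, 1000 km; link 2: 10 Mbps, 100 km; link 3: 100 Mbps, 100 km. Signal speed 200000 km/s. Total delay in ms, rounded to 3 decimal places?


Packet = 500 bytes = 4000 bits. Store-and-forward: sum (t_trans + t_prop) per link.
Link 1: t_trans = 4000/(50*10^6) s = 0.0800 ms; t_prop = 1000/200000 s = 5.0000 ms; subtotal = 5.0800 ms
Link 2: t_trans = 4000/(10*10^6) s = 0.4000 ms; t_prop = 100/200000 s = 0.5000 ms; subtotal = 0.9000 ms
Link 3: t_trans = 4000/(100*10^6) s = 0.0400 ms; t_prop = 100/200000 s = 0.5000 ms; subtotal = 0.5400 ms
End-to-end = 5.0800 + 0.9000 + 0.5400 = 6.5200 ms -> 6.520 ms (3 dp)

6.520


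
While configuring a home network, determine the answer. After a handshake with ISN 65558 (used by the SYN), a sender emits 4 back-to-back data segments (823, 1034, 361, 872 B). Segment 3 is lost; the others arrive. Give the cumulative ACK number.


SYN uses sequence number 65558; first data byte = ISN + 1 = 65559.
Segment 1: SEQ = 65559, len = 823 B, covers [65559, 66381]
Segment 2: SEQ = 66382, len = 1034 B, covers [66382, 67415]
Segment 3: SEQ = 67416, len = 361 B, covers [67416, 67776] [LOST]
Segment 4: SEQ = 67777, len = 872 B, covers [67777, 68648]
In-order data received: bytes [65559, 67415] (segments 1..2).
Segment 3 missing -> gap begins at byte 67416; later segments buffered out of order.
Cumulative ACK = next expected in-order byte = 65559 + 823 + 1034 = 67416

67416


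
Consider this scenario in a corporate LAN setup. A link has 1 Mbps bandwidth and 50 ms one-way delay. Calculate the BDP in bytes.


Given: bandwidth = 1 Mbps, delay = 50 ms
BDP in bits = 1 * 10^6 * 50 / 1000
BDP in bits = 50000
BDP in bytes = 50000 / 8 = 6250

6250


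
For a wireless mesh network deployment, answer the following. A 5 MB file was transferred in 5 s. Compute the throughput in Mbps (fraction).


Given: file = 5 MB, time = 5 s
File in Mb = 5 * 8 = 40 Mb
Throughput = 40 / 5 Mbps
Throughput = 8 Mbps

8


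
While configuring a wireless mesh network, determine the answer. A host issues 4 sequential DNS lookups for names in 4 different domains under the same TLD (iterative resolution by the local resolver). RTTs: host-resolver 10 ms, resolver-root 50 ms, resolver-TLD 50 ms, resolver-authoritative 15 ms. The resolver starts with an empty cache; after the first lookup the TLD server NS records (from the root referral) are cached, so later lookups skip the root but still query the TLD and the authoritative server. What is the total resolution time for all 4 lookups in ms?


Lookup 1 (cold cache): local + root + TLD + auth = 10 + 50 + 50 + 15 = 125 ms
Lookups 2..4 (TLD NS cached -> skip root; new domain -> still ask TLD and auth): local + TLD + auth = 10 + 50 + 15 = 75 ms each
Remaining 3 lookups: 3 * 75 = 225 ms
Total = 125 + 225 = 350 ms

350


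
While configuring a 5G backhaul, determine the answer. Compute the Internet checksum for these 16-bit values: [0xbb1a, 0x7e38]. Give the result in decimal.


Given words: [0xbb1a, 0x7e38]
Step 1: Sum all words
Raw sum = 47898 + 32312 = 80210
Step 2: Fold carry: (14674 + 1) = 14675
One's complement = ~14675 & 0xFFFF = 50860

50860


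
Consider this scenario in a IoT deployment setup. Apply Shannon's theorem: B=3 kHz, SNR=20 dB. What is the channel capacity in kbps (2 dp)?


Given: B = 3 kHz, SNR = 20 dB
SNR linear = 10^(20/10) = 100
1 + SNR = 101
log2(101) = 6.6582114828
C = 3 * 1000 * 6.6582114828 = 19974.6344 bps
C = 19.974634 kbps -> 19.97 kbps (2 dp)

19.97


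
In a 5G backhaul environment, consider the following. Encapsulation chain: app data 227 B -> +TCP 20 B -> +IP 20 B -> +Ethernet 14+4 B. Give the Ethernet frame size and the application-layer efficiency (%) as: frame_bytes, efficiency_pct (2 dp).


TCP segment = 227 + 20 = 247 B
IP packet = 247 + 20 = 267 B
Ethernet frame = 267 + 14 + 4 = 285 B
Efficiency = app / frame = 227 / 285 = 0.796491 = 79.6491% -> 79.65% (2 dp)

285, 79.65


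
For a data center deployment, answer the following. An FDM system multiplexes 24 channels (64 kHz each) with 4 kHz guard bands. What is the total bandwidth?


Given: 24 channels, 64 kHz each, guard = 4 kHz
Channel bandwidth = 24 * 64 = 1536 kHz
Guard bands = 23 gaps * 4 kHz = 92 kHz
Total = 1536 + 92 = 1628 kHz

1628


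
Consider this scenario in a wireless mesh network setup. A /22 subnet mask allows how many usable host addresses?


Given: subnet mask /22
Host bits = 32 - 22 = 10
Total addresses = 2^10 = 1024
Usable hosts = 1024 - 2 (network + broadcast) = 1022

1022


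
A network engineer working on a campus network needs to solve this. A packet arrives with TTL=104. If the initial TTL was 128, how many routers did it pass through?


Given: initial TTL = 128, received TTL = 104
Hops = initial TTL - received TTL
Hops = 128 - 104 = 24

24


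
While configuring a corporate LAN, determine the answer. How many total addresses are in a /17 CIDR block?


Given: CIDR prefix /17
Host bits = 32 - 17 = 15
Total addresses = 2^15 = 32768

32768


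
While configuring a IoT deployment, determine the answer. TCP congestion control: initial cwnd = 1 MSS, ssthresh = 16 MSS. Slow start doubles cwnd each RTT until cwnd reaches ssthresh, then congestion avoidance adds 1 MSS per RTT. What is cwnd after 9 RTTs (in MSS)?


RTT 0: cwnd = 1 MSS (initial)
RTT 1: cwnd = 2 MSS (slow start, doubled)
RTT 2: cwnd = 4 MSS (slow start, doubled)
RTT 3: cwnd = 8 MSS (slow start, doubled)
RTT 4: cwnd = 16 MSS (slow start, doubled)
RTT 5: cwnd = 17 MSS (congestion avoidance, +1)
RTT 6: cwnd = 18 MSS (congestion avoidance, +1)
RTT 7: cwnd = 19 MSS (congestion avoidance, +1)
RTT 8: cwnd = 20 MSS (congestion avoidance, +1)
RTT 9: cwnd = 21 MSS (congestion avoidance, +1)

21


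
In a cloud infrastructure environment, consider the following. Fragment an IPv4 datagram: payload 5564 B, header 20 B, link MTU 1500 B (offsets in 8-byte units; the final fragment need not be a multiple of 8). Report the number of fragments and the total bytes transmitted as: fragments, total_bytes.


Max data per non-final fragment = floor((MTU - header)/8)*8 = floor((1500 - 20)/8)*8 = floor(1480/8)*8 = 1480 B
Final fragment needs no 8-byte alignment: it can carry up to MTU - header = 1480 B
Non-final fragments needed = ceil((payload - 1480) / 1480) = ceil(4084/1480) = ceil(2.7595) = 3
Number of fragments = 3 + 1 = 4
Fragment sizes (data): 3 * 1480 B + 1124 B (last, 1124 <= 1480 OK)
Total bytes sent = payload + n_frags * header = 5564 + 4*20 = 5564 + 80 = 5644 B

4, 5644


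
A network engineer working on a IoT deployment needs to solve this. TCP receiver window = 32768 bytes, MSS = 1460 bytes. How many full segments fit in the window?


Given: RWND = 32768 bytes, MSS = 1460 bytes
Full segments = floor(RWND / MSS)
Full segments = floor(32768 / 1460)
Full segments = floor(22.4438) = 22

22


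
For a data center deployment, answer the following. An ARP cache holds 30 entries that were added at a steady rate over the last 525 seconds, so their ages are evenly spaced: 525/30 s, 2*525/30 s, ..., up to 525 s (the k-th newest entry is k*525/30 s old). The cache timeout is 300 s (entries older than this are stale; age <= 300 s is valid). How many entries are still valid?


Ages are k * 525/30 s for k = 1..30 (spacing = 17.5000 s).
Entry k is valid iff k * 525/30 <= 300 iff k <= 30 * 300 / 525 = 17.1429
n_valid = floor(17.1429) = 17
(n_stale = 30 - 17 = 13)

17


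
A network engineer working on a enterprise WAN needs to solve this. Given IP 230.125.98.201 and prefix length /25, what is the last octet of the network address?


Given: IP = 230.125.98.201, prefix = /25
Subnet mask = 255.255.255.128
Last octet of IP: 201
Last octet of mask: 128
Network last octet = 201 AND 128 = 128

128


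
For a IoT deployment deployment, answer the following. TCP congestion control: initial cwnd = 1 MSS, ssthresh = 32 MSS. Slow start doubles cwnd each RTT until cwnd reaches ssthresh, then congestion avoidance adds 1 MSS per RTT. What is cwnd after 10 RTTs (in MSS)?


RTT 0: cwnd = 1 MSS (initial)
RTT 1: cwnd = 2 MSS (slow start, doubled)
RTT 2: cwnd = 4 MSS (slow start, doubled)
RTT 3: cwnd = 8 MSS (slow start, doubled)
RTT 4: cwnd = 16 MSS (slow start, doubled)
RTT 5: cwnd = 32 MSS (slow start, doubled)
RTT 6: cwnd = 33 MSS (congestion avoidance, +1)
RTT 7: cwnd = 34 MSS (congestion avoidance, +1)
RTT 8: cwnd = 35 MSS (congestion avoidance, +1)
RTT 9: cwnd = 36 MSS (congestion avoidance, +1)
RTT 10: cwnd = 37 MSS (congestion avoidance, +1)

37


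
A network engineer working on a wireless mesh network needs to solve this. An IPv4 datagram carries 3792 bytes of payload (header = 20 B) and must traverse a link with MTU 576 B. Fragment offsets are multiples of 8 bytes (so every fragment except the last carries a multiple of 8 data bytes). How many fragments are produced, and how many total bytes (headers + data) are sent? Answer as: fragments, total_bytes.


Max data per non-final fragment = floor((MTU - header)/8)*8 = floor((576 - 20)/8)*8 = floor(556/8)*8 = 552 B
Final fragment needs no 8-byte alignment: it can carry up to MTU - header = 556 B
Non-final fragments needed = ceil((payload - 556) / 552) = ceil(3236/552) = ceil(5.8623) = 6
Number of fragments = 6 + 1 = 7
Fragment sizes (data): 6 * 552 B + 480 B (last, 480 <= 556 OK)
Total bytes sent = payload + n_frags * header = 3792 + 7*20 = 3792 + 140 = 3932 B

7, 3932


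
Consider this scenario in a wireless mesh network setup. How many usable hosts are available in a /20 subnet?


Given: subnet mask /20
Host bits = 32 - 20 = 12
Total addresses = 2^12 = 4096
Usable hosts = 4096 - 2 (network + broadcast) = 4094

4094


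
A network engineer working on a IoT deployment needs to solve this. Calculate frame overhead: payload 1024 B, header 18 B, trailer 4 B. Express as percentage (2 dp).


Given: payload = 1024 B, header = 18 B, trailer = 4 B
Overhead bytes = header + trailer = 18 + 4 = 22
Total frame = payload + overhead = 1024 + 22 = 1046
Overhead % = 22 / 1046 * 100 = 2.1033% -> 2.10% (2 dp)

2.10


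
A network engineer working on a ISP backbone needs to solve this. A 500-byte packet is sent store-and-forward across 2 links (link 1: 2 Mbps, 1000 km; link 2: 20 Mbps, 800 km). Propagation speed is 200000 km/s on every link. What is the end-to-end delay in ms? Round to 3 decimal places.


Packet = 500 bytes = 4000 bits. Store-and-forward: sum (t_trans + t_prop) per link.
Link 1: t_trans = 4000/(2*10^6) s = 2.0000 ms; t_prop = 1000/200000 s = 5.0000 ms; subtotal = 7.0000 ms
Link 2: t_trans = 4000/(20*10^6) s = 0.2000 ms; t_prop = 800/200000 s = 4.0000 ms; subtotal = 4.2000 ms
End-to-end = 7.0000 + 4.2000 = 11.2000 ms -> 11.200 ms (3 dp)

11.200


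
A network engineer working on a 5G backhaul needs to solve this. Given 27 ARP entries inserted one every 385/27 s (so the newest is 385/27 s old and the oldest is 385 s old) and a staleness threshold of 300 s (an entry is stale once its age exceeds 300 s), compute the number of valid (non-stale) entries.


Ages are k * 385/27 s for k = 1..27 (spacing = 14.2593 s).
Entry k is valid iff k * 385/27 <= 300 iff k <= 27 * 300 / 385 = 21.0390
n_valid = floor(21.0390) = 21
(n_stale = 27 - 21 = 6)

21


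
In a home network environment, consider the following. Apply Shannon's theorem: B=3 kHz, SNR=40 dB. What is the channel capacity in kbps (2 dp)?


Given: B = 3 kHz, SNR = 40 dB
SNR linear = 10^(40/10) = 10000
1 + SNR = 10001
log2(10001) = 13.2878566418
C = 3 * 1000 * 13.2878566418 = 39863.5699 bps
C = 39.863570 kbps -> 39.86 kbps (2 dp)

39.86


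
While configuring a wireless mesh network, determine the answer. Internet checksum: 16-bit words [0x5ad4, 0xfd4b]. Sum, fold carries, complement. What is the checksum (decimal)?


Given words: [0x5ad4, 0xfd4b]
Step 1: Sum all words
Raw sum = 23252 + 64843 = 88095
Step 2: Fold carry: (22559 + 1) = 22560
One's complement = ~22560 & 0xFFFF = 42975

42975


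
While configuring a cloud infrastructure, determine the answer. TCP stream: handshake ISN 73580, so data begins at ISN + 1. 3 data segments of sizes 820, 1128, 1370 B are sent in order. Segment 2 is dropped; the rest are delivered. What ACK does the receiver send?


SYN uses sequence number 73580; first data byte = ISN + 1 = 73581.
Segment 1: SEQ = 73581, len = 820 B, covers [73581, 74400]
Segment 2: SEQ = 74401, len = 1128 B, covers [74401, 75528] [LOST]
Segment 3: SEQ = 75529, len = 1370 B, covers [75529, 76898]
In-order data received: bytes [73581, 74400] (segments 1..1).
Segment 2 missing -> gap begins at byte 74401; later segments buffered out of order.
Cumulative ACK = next expected in-order byte = 73581 + 820 = 74401

74401


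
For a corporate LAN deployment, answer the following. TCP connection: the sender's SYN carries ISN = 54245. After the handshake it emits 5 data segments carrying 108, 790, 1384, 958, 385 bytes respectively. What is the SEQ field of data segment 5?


The SYN occupies sequence number ISN = 54245, so the first data byte is ISN + 1 = 54246.
SEQ of data segment i = (ISN + 1) + sum of payload sizes of segments 1..i-1.
Segment 1: SEQ = 54246, payload = 108 bytes
Segment 2: SEQ = 54354, payload = 790 bytes
Segment 3: SEQ = 55144, payload = 1384 bytes
Segment 4: SEQ = 56528, payload = 958 bytes
Segment 5: SEQ = 57486, payload = 385 bytes
SEQ of segment 5 = 54246 + 108 + 790 + 1384 + 958 = 57486

57486


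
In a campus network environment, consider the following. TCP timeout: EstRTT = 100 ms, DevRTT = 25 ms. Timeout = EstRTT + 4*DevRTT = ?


Given: EstRTT = 100 ms, DevRTT = 25 ms
Timeout = EstRTT + 4 * DevRTT
4 * DevRTT = 4 * 25 = 100
Timeout = 100 + 100 = 200 ms

200


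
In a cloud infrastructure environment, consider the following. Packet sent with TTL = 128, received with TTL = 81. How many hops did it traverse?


Given: initial TTL = 128, received TTL = 81
Hops = initial TTL - received TTL
Hops = 128 - 81 = 47

47


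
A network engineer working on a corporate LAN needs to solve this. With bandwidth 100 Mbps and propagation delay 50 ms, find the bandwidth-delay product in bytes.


Given: bandwidth = 100 Mbps, delay = 50 ms
BDP in bits = 100 * 10^6 * 50 / 1000
BDP in bits = 5000000
BDP in bytes = 5000000 / 8 = 625000

625000


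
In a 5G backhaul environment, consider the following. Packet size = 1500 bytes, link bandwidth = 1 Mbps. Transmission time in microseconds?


Given: packet = 1500 bytes, bandwidth = 1 Mbps
Packet in bits = 1500 * 8 = 12000 bits
Bandwidth = 1 * 10^6 = 1000000 bps
Time = 12000 / 1000000 seconds
Time in us = 12000 * 10^6 / 1000000 = 12000

12000


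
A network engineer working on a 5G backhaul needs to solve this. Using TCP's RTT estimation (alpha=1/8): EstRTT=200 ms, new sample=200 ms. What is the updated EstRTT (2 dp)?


Given: EstRTT = 200 ms, SampleRTT = 200 ms, alpha = 1/8
New EstRTT = (1 - alpha) * EstRTT + alpha * SampleRTT
(7/8) * 200 = 175
(1/8) * 200 = 25
New EstRTT = 175 + 25 = 200 ms -> 200.00 ms (2 dp)

200.00


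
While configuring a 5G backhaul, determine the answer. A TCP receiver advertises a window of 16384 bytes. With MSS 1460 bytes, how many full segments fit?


Given: RWND = 16384 bytes, MSS = 1460 bytes
Full segments = floor(RWND / MSS)
Full segments = floor(16384 / 1460)
Full segments = floor(11.2219) = 11

11


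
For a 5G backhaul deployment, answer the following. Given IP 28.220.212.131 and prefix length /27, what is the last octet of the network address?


Given: IP = 28.220.212.131, prefix = /27
Subnet mask = 255.255.255.224
Last octet of IP: 131
Last octet of mask: 224
Network last octet = 131 AND 224 = 128

128


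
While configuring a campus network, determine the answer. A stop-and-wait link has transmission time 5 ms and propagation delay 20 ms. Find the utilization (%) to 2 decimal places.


Given: Ttrans = 5 ms, Tprop = 20 ms
RTT = 2 * Tprop = 2 * 20 = 40 ms
U = Ttrans / (Ttrans + RTT)
U = 5 / (5 + 40)
U = 5 / 45 = 0.111111
U% = 11.11%

11.11


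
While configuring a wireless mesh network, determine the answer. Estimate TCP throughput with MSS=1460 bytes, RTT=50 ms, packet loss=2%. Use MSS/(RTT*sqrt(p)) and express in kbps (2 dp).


Given: MSS = 1460 bytes, RTT = 50 ms, loss = 2%
RTT in seconds = 50 / 1000 = 0.05
Loss rate = 2% = 0.02
sqrt(loss) = sqrt(0.02) = 0.141421356237
Throughput (bytes/s) = 1460 / (0.05 * 0.141421356237) = 206475.1801
Throughput (kbps) = 206475.1801 * 8 / 1000 = 1651.801441 -> 1651.80 kbps (2 dp)

1651.80


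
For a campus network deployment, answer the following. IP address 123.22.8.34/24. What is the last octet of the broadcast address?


Given: IP = 123.22.8.34, prefix = /24
Host bits = 32 - 24 = 8
Network last octet = 34 AND mask = 0
Host part size = 2^8 - 1 = 255
Broadcast last octet = 0 OR 255 = 255

255


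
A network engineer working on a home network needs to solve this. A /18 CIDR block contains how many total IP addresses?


Given: CIDR prefix /18
Host bits = 32 - 18 = 14
Total addresses = 2^14 = 16384

16384


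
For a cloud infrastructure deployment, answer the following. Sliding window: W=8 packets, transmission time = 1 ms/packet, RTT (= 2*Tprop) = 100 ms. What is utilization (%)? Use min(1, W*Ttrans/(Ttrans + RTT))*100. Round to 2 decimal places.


Given: W = 8, Ttrans = 1 ms, RTT = 100 ms (= 2 * Tprop, Tprop = 50 ms)
Cycle time = Ttrans + RTT = 1 + 100 = 101 ms (first packet sent until its ACK returns)
W * Ttrans = 8 * 1 = 8 ms of sending per cycle
W * Ttrans / (Ttrans + RTT) = 8 / 101 = 0.079208
U = min(1, 0.079208) = 0.079208
U% = 7.92%

7.92


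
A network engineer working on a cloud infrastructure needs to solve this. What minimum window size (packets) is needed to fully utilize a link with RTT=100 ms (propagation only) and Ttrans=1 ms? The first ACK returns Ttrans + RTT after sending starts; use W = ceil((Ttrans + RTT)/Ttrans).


Given: Ttrans = 1 ms, RTT = 100 ms (= 2 * Tprop, Tprop = 50 ms)
Time until first ACK returns = Ttrans + RTT = 1 + 100 = 101 ms
Need W * Ttrans >= Ttrans + RTT  ->  W >= (Ttrans + RTT) / Ttrans
(Ttrans + RTT) / Ttrans = 101 / 1 = 101
W_min = ceil(101) = 101

101


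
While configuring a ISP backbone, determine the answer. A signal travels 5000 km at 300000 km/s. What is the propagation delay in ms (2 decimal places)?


Given: distance = 5000 km, speed = 300000 km/s
Delay = distance / speed = 5000 / 300000 seconds
Delay in ms = 5000 * 1000 / 300000
Delay = 16.6667 ms
Rounded to 2 dp = 16.67 ms

16.67


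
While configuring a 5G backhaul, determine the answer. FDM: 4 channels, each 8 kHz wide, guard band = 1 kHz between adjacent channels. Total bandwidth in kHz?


Given: 4 channels, 8 kHz each, guard = 1 kHz
Channel bandwidth = 4 * 8 = 32 kHz
Guard bands = 3 gaps * 1 kHz = 3 kHz
Total = 32 + 3 = 35 kHz

35


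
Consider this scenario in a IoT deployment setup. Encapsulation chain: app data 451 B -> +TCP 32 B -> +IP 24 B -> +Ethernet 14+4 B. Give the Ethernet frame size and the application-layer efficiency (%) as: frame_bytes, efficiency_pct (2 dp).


TCP segment = 451 + 32 = 483 B
IP packet = 483 + 24 = 507 B
Ethernet frame = 507 + 14 + 4 = 525 B
Efficiency = app / frame = 451 / 525 = 0.859048 = 85.9048% -> 85.90% (2 dp)

525, 85.90


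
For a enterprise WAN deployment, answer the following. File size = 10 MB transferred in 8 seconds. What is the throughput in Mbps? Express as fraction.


Given: file = 10 MB, time = 8 s
File in Mb = 10 * 8 = 80 Mb
Throughput = 80 / 8 Mbps
Throughput = 10 Mbps

10


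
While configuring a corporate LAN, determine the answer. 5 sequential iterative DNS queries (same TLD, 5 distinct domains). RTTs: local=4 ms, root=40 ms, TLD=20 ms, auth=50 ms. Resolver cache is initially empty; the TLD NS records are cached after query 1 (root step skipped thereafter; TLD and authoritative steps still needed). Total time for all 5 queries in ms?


Lookup 1 (cold cache): local + root + TLD + auth = 4 + 40 + 20 + 50 = 114 ms
Lookups 2..5 (TLD NS cached -> skip root; new domain -> still ask TLD and auth): local + TLD + auth = 4 + 20 + 50 = 74 ms each
Remaining 4 lookups: 4 * 74 = 296 ms
Total = 114 + 296 = 410 ms

410


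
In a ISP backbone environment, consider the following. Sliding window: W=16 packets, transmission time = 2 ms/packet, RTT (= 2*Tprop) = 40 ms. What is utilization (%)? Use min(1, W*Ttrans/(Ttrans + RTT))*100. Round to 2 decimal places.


Given: W = 16, Ttrans = 2 ms, RTT = 40 ms (= 2 * Tprop, Tprop = 20 ms)
Cycle time = Ttrans + RTT = 2 + 40 = 42 ms (first packet sent until its ACK returns)
W * Ttrans = 16 * 2 = 32 ms of sending per cycle
W * Ttrans / (Ttrans + RTT) = 32 / 42 = 0.761905
U = min(1, 0.761905) = 0.761905
U% = 76.19%

76.19


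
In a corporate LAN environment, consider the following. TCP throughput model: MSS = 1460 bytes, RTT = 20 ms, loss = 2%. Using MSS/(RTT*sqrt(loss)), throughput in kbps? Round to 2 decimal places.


Given: MSS = 1460 bytes, RTT = 20 ms, loss = 2%
RTT in seconds = 20 / 1000 = 0.02
Loss rate = 2% = 0.02
sqrt(loss) = sqrt(0.02) = 0.141421356237
Throughput (bytes/s) = 1460 / (0.02 * 0.141421356237) = 516187.9503
Throughput (kbps) = 516187.9503 * 8 / 1000 = 4129.503602 -> 4129.50 kbps (2 dp)

4129.50


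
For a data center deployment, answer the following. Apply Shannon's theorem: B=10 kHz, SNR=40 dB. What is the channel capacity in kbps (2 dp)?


Given: B = 10 kHz, SNR = 40 dB
SNR linear = 10^(40/10) = 10000
1 + SNR = 10001
log2(10001) = 13.2878566418
C = 10 * 1000 * 13.2878566418 = 132878.5664 bps
C = 132.878566 kbps -> 132.88 kbps (2 dp)

132.88


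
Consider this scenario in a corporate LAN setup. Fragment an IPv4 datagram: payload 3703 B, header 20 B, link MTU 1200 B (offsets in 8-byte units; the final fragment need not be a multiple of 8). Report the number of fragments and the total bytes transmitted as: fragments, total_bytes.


Max data per non-final fragment = floor((MTU - header)/8)*8 = floor((1200 - 20)/8)*8 = floor(1180/8)*8 = 1176 B
Final fragment needs no 8-byte alignment: it can carry up to MTU - header = 1180 B
Non-final fragments needed = ceil((payload - 1180) / 1176) = ceil(2523/1176) = ceil(2.1454) = 3
Number of fragments = 3 + 1 = 4
Fragment sizes (data): 3 * 1176 B + 175 B (last, 175 <= 1180 OK)
Total bytes sent = payload + n_frags * header = 3703 + 4*20 = 3703 + 80 = 3783 B

4, 3783


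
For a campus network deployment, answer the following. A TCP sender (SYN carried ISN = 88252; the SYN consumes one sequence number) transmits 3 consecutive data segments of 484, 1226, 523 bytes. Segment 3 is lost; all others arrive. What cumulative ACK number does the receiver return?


SYN uses sequence number 88252; first data byte = ISN + 1 = 88253.
Segment 1: SEQ = 88253, len = 484 B, covers [88253, 88736]
Segment 2: SEQ = 88737, len = 1226 B, covers [88737, 89962]
Segment 3: SEQ = 89963, len = 523 B, covers [89963, 90485] [LOST]
In-order data received: bytes [88253, 89962] (segments 1..2).
Segment 3 missing -> gap begins at byte 89963.
Cumulative ACK = next expected in-order byte = 88253 + 484 + 1226 = 89963

89963


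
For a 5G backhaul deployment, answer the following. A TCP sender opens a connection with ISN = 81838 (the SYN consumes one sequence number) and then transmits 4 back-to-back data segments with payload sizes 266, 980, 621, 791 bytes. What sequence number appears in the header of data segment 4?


The SYN occupies sequence number ISN = 81838, so the first data byte is ISN + 1 = 81839.
SEQ of data segment i = (ISN + 1) + sum of payload sizes of segments 1..i-1.
Segment 1: SEQ = 81839, payload = 266 bytes
Segment 2: SEQ = 82105, payload = 980 bytes
Segment 3: SEQ = 83085, payload = 621 bytes
Segment 4: SEQ = 83706, payload = 791 bytes
SEQ of segment 4 = 81839 + 266 + 980 + 621 = 83706

83706


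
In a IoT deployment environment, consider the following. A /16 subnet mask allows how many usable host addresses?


Given: subnet mask /16
Host bits = 32 - 16 = 16
Total addresses = 2^16 = 65536
Usable hosts = 65536 - 2 (network + broadcast) = 65534

65534


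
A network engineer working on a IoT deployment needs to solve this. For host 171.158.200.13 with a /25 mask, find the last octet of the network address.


Given: IP = 171.158.200.13, prefix = /25
Subnet mask = 255.255.255.128
Last octet of IP: 13
Last octet of mask: 128
Network last octet = 13 AND 128 = 0

0


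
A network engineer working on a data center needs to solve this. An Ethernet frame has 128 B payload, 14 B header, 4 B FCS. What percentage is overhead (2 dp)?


Given: payload = 128 B, header = 14 B, trailer = 4 B
Overhead bytes = header + trailer = 14 + 4 = 18
Total frame = payload + overhead = 128 + 18 = 146
Overhead % = 18 / 146 * 100 = 12.3288% -> 12.33% (2 dp)

12.33


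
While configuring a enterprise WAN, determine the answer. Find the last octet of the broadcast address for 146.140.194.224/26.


Given: IP = 146.140.194.224, prefix = /26
Host bits = 32 - 26 = 6
Network last octet = 224 AND mask = 192
Host part size = 2^6 - 1 = 63
Broadcast last octet = 192 OR 63 = 255

255


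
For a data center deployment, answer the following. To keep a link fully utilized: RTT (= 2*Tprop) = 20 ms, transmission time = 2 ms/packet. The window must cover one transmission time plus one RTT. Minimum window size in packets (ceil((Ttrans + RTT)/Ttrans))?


Given: Ttrans = 2 ms, RTT = 20 ms (= 2 * Tprop, Tprop = 10 ms)
Time until first ACK returns = Ttrans + RTT = 2 + 20 = 22 ms
Need W * Ttrans >= Ttrans + RTT  ->  W >= (Ttrans + RTT) / Ttrans
(Ttrans + RTT) / Ttrans = 22 / 2 = 11
W_min = ceil(11) = 11

11


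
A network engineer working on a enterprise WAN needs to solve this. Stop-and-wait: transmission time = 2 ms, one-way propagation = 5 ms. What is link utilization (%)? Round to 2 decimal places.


Given: Ttrans = 2 ms, Tprop = 5 ms
RTT = 2 * Tprop = 2 * 5 = 10 ms
U = Ttrans / (Ttrans + RTT)
U = 2 / (2 + 10)
U = 2 / 12 = 0.166667
U% = 16.67%

16.67


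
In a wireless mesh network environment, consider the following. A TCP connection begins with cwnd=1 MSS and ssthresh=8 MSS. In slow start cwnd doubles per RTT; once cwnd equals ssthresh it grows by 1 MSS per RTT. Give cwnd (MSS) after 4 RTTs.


RTT 0: cwnd = 1 MSS (initial)
RTT 1: cwnd = 2 MSS (slow start, doubled)
RTT 2: cwnd = 4 MSS (slow start, doubled)
RTT 3: cwnd = 8 MSS (slow start, doubled)
RTT 4: cwnd = 9 MSS (congestion avoidance, +1)

9


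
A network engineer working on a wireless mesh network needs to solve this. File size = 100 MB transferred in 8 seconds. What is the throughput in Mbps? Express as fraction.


Given: file = 100 MB, time = 8 s
File in Mb = 100 * 8 = 800 Mb
Throughput = 800 / 8 Mbps
Throughput = 100 Mbps

100


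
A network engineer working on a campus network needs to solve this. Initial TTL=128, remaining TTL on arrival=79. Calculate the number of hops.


Given: initial TTL = 128, received TTL = 79
Hops = initial TTL - received TTL
Hops = 128 - 79 = 49

49


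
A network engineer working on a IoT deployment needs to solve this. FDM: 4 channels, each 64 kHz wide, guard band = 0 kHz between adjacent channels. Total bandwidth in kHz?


Given: 4 channels, 64 kHz each, guard = 0 kHz
Channel bandwidth = 4 * 64 = 256 kHz
Guard bands = 3 gaps * 0 kHz = 0 kHz
Total = 256 + 0 = 256 kHz

256


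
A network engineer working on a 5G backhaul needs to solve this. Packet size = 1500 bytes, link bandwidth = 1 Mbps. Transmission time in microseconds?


Given: packet = 1500 bytes, bandwidth = 1 Mbps
Packet in bits = 1500 * 8 = 12000 bits
Bandwidth = 1 * 10^6 = 1000000 bps
Time = 12000 / 1000000 seconds
Time in us = 12000 * 10^6 / 1000000 = 12000

12000


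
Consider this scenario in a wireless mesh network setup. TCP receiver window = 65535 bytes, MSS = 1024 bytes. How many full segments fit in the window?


Given: RWND = 65535 bytes, MSS = 1024 bytes
Full segments = floor(RWND / MSS)
Full segments = floor(65535 / 1024)
Full segments = floor(63.999) = 63

63


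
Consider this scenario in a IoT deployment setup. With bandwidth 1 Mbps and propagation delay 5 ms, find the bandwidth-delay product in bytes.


Given: bandwidth = 1 Mbps, delay = 5 ms
BDP in bits = 1 * 10^6 * 5 / 1000
BDP in bits = 5000
BDP in bytes = 5000 / 8 = 625

625


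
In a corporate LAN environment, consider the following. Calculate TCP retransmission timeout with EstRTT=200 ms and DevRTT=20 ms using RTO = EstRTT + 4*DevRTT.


Given: EstRTT = 200 ms, DevRTT = 20 ms
Timeout = EstRTT + 4 * DevRTT
4 * DevRTT = 4 * 20 = 80
Timeout = 200 + 80 = 280 ms

280


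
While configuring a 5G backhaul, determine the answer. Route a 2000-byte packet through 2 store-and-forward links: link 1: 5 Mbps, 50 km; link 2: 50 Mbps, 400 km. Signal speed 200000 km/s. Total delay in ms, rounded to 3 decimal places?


Packet = 2000 bytes = 16000 bits. Store-and-forward: sum (t_trans + t_prop) per link.
Link 1: t_trans = 16000/(5*10^6) s = 3.2000 ms; t_prop = 50/200000 s = 0.2500 ms; subtotal = 3.4500 ms
Link 2: t_trans = 16000/(50*10^6) s = 0.3200 ms; t_prop = 400/200000 s = 2.0000 ms; subtotal = 2.3200 ms
End-to-end = 3.4500 + 2.3200 = 5.7700 ms -> 5.770 ms (3 dp)

5.770


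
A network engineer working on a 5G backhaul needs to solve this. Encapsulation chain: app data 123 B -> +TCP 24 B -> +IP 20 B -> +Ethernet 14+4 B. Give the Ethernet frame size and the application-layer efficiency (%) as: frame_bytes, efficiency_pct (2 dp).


TCP segment = 123 + 24 = 147 B
IP packet = 147 + 20 = 167 B
Ethernet frame = 167 + 14 + 4 = 185 B
Efficiency = app / frame = 123 / 185 = 0.664865 = 66.4865% -> 66.49% (2 dp)

185, 66.49


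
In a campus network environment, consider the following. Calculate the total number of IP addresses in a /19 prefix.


Given: CIDR prefix /19
Host bits = 32 - 19 = 13
Total addresses = 2^13 = 8192

8192


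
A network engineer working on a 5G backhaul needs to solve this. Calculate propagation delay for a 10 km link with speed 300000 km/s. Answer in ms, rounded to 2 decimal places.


Given: distance = 10 km, speed = 300000 km/s
Delay = distance / speed = 10 / 300000 seconds
Delay in ms = 10 * 1000 / 300000
Delay = 0.0333 ms
Rounded to 2 dp = 0.03 ms

0.03


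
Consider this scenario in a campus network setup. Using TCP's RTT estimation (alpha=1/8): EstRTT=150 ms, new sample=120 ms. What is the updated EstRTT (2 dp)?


Given: EstRTT = 150 ms, SampleRTT = 120 ms, alpha = 1/8
New EstRTT = (1 - alpha) * EstRTT + alpha * SampleRTT
(7/8) * 150 = 131.25
(1/8) * 120 = 15
New EstRTT = 131.25 + 15 = 146.25 ms -> 146.25 ms (2 dp)

146.25


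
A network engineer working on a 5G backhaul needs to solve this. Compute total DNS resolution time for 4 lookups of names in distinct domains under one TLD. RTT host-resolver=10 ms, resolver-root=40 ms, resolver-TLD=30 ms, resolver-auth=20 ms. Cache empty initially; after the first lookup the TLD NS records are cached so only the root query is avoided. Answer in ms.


Lookup 1 (cold cache): local + root + TLD + auth = 10 + 40 + 30 + 20 = 100 ms
Lookups 2..4 (TLD NS cached -> skip root; new domain -> still ask TLD and auth): local + TLD + auth = 10 + 30 + 20 = 60 ms each
Remaining 3 lookups: 3 * 60 = 180 ms
Total = 100 + 180 = 280 ms

280


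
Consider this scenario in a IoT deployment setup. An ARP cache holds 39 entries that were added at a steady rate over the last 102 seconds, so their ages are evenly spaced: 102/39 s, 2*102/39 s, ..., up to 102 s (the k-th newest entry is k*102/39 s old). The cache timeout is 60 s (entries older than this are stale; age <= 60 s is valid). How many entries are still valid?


Ages are k * 102/39 s for k = 1..39 (spacing = 2.6154 s).
Entry k is valid iff k * 102/39 <= 60 iff k <= 39 * 60 / 102 = 22.9412
n_valid = floor(22.9412) = 22
(n_stale = 39 - 22 = 17)

22


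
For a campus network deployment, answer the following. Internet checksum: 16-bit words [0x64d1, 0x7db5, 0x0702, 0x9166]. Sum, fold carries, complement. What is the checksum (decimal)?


Given words: [0x64d1, 0x7db5, 0x0702, 0x9166]
Step 1: Sum all words
Raw sum = 25809 + 32181 + 1794 + 37222 = 97006
Step 2: Fold carry: (31470 + 1) = 31471
One's complement = ~31471 & 0xFFFF = 34064

34064


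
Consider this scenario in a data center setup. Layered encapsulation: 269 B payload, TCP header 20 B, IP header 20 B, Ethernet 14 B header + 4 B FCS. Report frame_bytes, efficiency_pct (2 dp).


TCP segment = 269 + 20 = 289 B
IP packet = 289 + 20 = 309 B
Ethernet frame = 309 + 14 + 4 = 327 B
Efficiency = app / frame = 269 / 327 = 0.822630 = 82.2630% -> 82.26% (2 dp)

327, 82.26


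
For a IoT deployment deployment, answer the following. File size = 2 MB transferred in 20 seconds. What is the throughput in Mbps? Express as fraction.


Given: file = 2 MB, time = 20 s
File in Mb = 2 * 8 = 16 Mb
Throughput = 16 / 20 Mbps
Throughput = 4/5 Mbps

4/5


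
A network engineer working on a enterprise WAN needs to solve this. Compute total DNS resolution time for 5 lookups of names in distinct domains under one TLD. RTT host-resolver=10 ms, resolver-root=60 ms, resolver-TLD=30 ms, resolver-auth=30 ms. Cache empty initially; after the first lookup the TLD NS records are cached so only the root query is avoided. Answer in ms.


Lookup 1 (cold cache): local + root + TLD + auth = 10 + 60 + 30 + 30 = 130 ms
Lookups 2..5 (TLD NS cached -> skip root; new domain -> still ask TLD and auth): local + TLD + auth = 10 + 30 + 30 = 70 ms each
Remaining 4 lookups: 4 * 70 = 280 ms
Total = 130 + 280 = 410 ms

410


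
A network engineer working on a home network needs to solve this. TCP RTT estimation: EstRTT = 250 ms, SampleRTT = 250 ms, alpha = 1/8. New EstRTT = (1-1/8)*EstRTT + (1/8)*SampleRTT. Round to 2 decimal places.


Given: EstRTT = 250 ms, SampleRTT = 250 ms, alpha = 1/8
New EstRTT = (1 - alpha) * EstRTT + alpha * SampleRTT
(7/8) * 250 = 218.75
(1/8) * 250 = 31.25
New EstRTT = 218.75 + 31.25 = 250 ms -> 250.00 ms (2 dp)

250.00


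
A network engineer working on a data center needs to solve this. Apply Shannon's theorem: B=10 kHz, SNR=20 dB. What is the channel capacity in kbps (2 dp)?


Given: B = 10 kHz, SNR = 20 dB
SNR linear = 10^(20/10) = 100
1 + SNR = 101
log2(101) = 6.6582114828
C = 10 * 1000 * 6.6582114828 = 66582.1148 bps
C = 66.582115 kbps -> 66.58 kbps (2 dp)

66.58


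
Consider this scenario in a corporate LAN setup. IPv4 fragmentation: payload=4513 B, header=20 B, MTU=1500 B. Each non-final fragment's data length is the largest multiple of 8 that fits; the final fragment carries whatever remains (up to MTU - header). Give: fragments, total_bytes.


Max data per non-final fragment = floor((MTU - header)/8)*8 = floor((1500 - 20)/8)*8 = floor(1480/8)*8 = 1480 B
Final fragment needs no 8-byte alignment: it can carry up to MTU - header = 1480 B
Non-final fragments needed = ceil((payload - 1480) / 1480) = ceil(3033/1480) = ceil(2.0493) = 3
Number of fragments = 3 + 1 = 4
Fragment sizes (data): 3 * 1480 B + 73 B (last, 73 <= 1480 OK)
Total bytes sent = payload + n_frags * header = 4513 + 4*20 = 4513 + 80 = 4593 B

4, 4593


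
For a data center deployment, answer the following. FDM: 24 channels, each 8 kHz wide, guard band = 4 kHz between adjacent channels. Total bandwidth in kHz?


Given: 24 channels, 8 kHz each, guard = 4 kHz
Channel bandwidth = 24 * 8 = 192 kHz
Guard bands = 23 gaps * 4 kHz = 92 kHz
Total = 192 + 92 = 284 kHz

284
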